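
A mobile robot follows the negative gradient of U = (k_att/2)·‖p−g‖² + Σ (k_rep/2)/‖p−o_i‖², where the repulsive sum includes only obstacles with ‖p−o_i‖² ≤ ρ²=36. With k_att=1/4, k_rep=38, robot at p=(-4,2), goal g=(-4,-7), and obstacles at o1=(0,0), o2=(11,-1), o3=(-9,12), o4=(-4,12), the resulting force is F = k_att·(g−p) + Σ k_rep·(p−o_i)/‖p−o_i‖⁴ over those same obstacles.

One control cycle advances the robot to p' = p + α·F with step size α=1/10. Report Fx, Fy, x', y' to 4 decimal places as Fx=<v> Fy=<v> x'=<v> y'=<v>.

F_att = 1/4·(g−p) = 1/4·(0,-9) = (0.0000,-2.2500)
o1: d²=20 ≤ ρ²=36; F_rep = 38·(-4,2)/20² = (-0.3800,0.1900)
o2: d²=234 > ρ²=36 → inactive
o3: d²=125 > ρ²=36 → inactive
o4: d²=100 > ρ²=36 → inactive
F = F_att + ΣF_rep = (-0.3800,-2.0600)
p' = p + 1/10·F = (-4.0380,1.7940)

Fx=-0.3800 Fy=-2.0600 x'=-4.0380 y'=1.7940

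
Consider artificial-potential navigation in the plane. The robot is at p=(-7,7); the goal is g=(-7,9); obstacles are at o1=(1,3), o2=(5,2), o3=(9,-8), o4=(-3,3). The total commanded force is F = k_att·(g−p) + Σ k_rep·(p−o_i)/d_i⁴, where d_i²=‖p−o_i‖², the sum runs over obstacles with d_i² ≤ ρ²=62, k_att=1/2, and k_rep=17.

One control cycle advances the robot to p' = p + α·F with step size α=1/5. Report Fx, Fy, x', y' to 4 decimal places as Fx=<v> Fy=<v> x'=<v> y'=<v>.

Fx=-0.0664 Fy=1.0664 x'=-7.0133 y'=7.2133

F_att = 1/2·(g−p) = 1/2·(0,2) = (0.0000,1.0000)
o1: d²=80 > ρ²=62 → inactive
o2: d²=169 > ρ²=62 → inactive
o3: d²=481 > ρ²=62 → inactive
o4: d²=32 ≤ ρ²=62; F_rep = 17·(-4,4)/32² = (-0.0664,0.0664)
F = F_att + ΣF_rep = (-0.0664,1.0664)
p' = p + 1/5·F = (-7.0133,7.2133)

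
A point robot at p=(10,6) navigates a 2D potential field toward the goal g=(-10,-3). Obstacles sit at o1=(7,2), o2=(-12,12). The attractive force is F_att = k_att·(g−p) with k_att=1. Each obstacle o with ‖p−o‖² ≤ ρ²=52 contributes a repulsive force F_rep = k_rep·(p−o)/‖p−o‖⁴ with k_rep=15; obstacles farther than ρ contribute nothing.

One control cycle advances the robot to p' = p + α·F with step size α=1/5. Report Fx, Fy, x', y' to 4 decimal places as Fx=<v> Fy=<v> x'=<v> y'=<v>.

Fx=-19.9280 Fy=-8.9040 x'=6.0144 y'=4.2192

F_att = 1·(g−p) = 1·(-20,-9) = (-20.0000,-9.0000)
o1: d²=25 ≤ ρ²=52; F_rep = 15·(3,4)/25² = (0.0720,0.0960)
o2: d²=520 > ρ²=52 → inactive
F = F_att + ΣF_rep = (-19.9280,-8.9040)
p' = p + 1/5·F = (6.0144,4.2192)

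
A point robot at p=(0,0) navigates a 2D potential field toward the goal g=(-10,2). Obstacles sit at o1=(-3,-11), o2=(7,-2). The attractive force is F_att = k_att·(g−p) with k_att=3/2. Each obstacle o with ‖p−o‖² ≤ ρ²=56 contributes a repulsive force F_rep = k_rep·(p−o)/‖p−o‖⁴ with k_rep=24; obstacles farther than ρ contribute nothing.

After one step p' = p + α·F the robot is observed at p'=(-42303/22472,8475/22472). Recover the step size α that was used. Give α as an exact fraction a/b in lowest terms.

α = 1/8

F_att = 3/2·(g−p) = 3/2·(-10,2) = (-15.0000,3.0000)
o1: d²=130 > ρ²=56 → inactive
o2: d²=53 ≤ ρ²=56; F_rep = 24·(-7,2)/53² = (-0.0598,0.0171)
F = F_att + ΣF_rep = (-15.0598,3.0171)
Δp = p'−p = (-1.8825,0.3771); α = Δx/Fx = (-42303/22472) / (-42303/2809) = 1/8
check: Δy/Fy = (8475/22472) / (8475/2809) = 1/8 ✓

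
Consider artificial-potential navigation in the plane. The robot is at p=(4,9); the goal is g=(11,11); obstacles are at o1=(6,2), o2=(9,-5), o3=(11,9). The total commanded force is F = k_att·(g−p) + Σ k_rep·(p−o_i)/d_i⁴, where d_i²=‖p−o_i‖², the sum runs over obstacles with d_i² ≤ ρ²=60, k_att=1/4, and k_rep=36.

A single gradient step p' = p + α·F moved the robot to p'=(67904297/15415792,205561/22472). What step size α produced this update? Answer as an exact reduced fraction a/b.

α = 1/4

F_att = 1/4·(g−p) = 1/4·(7,2) = (1.7500,0.5000)
o1: d²=53 ≤ ρ²=60; F_rep = 36·(-2,7)/53² = (-0.0256,0.0897)
o2: d²=221 > ρ²=60 → inactive
o3: d²=49 ≤ ρ²=60; F_rep = 36·(-7,0)/49² = (-0.1050,0.0000)
F = F_att + ΣF_rep = (1.6194,0.5897)
Δp = p'−p = (0.4049,0.1474); α = Δx/Fx = (6241129/15415792) / (6241129/3853948) = 1/4
check: Δy/Fy = (3313/22472) / (3313/5618) = 1/4 ✓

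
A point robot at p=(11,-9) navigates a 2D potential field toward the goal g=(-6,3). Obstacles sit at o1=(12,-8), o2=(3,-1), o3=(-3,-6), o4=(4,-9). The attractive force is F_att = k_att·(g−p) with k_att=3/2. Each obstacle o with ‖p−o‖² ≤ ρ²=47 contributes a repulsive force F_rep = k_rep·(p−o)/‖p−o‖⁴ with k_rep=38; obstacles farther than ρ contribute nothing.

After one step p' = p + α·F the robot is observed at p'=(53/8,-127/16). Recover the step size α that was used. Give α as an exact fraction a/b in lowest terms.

F_att = 3/2·(g−p) = 3/2·(-17,12) = (-25.5000,18.0000)
o1: d²=2 ≤ ρ²=47; F_rep = 38·(-1,-1)/2² = (-9.5000,-9.5000)
o2: d²=128 > ρ²=47 → inactive
o3: d²=205 > ρ²=47 → inactive
o4: d²=49 > ρ²=47 → inactive
F = F_att + ΣF_rep = (-35.0000,8.5000)
Δp = p'−p = (-4.3750,1.0625); α = Δx/Fx = (-35/8) / (-35) = 1/8
check: Δy/Fy = (17/16) / (17/2) = 1/8 ✓

α = 1/8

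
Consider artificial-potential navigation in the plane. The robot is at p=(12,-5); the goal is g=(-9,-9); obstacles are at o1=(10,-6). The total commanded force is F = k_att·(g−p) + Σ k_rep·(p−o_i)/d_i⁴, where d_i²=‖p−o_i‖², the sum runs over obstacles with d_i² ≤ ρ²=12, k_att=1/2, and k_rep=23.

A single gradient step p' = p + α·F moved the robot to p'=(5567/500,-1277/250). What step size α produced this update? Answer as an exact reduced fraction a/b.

α = 1/10

F_att = 1/2·(g−p) = 1/2·(-21,-4) = (-10.5000,-2.0000)
o1: d²=5 ≤ ρ²=12; F_rep = 23·(2,1)/5² = (1.8400,0.9200)
F = F_att + ΣF_rep = (-8.6600,-1.0800)
Δp = p'−p = (-0.8660,-0.1080); α = Δx/Fx = (-433/500) / (-433/50) = 1/10
check: Δy/Fy = (-27/250) / (-27/25) = 1/10 ✓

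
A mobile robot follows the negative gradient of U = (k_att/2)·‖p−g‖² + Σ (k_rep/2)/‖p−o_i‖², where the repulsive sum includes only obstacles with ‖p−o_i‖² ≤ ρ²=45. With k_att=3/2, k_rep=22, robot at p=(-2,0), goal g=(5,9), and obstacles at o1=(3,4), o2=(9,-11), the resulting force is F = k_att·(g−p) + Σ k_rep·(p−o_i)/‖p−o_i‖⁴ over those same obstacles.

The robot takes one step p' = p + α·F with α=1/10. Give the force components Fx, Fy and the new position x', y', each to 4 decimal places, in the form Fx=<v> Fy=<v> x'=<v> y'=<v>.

Fx=10.4346 Fy=13.4477 x'=-0.9565 y'=1.3448

F_att = 3/2·(g−p) = 3/2·(7,9) = (10.5000,13.5000)
o1: d²=41 ≤ ρ²=45; F_rep = 22·(-5,-4)/41² = (-0.0654,-0.0523)
o2: d²=242 > ρ²=45 → inactive
F = F_att + ΣF_rep = (10.4346,13.4477)
p' = p + 1/10·F = (-0.9565,1.3448)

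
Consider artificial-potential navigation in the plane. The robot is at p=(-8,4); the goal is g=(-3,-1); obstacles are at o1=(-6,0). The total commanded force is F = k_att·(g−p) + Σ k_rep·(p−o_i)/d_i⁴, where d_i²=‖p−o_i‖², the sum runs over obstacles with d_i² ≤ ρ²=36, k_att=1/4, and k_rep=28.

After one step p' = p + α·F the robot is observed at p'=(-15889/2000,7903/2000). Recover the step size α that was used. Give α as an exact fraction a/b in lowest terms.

α = 1/20

F_att = 1/4·(g−p) = 1/4·(5,-5) = (1.2500,-1.2500)
o1: d²=20 ≤ ρ²=36; F_rep = 28·(-2,4)/20² = (-0.1400,0.2800)
F = F_att + ΣF_rep = (1.1100,-0.9700)
Δp = p'−p = (0.0555,-0.0485); α = Δx/Fx = (111/2000) / (111/100) = 1/20
check: Δy/Fy = (-97/2000) / (-97/100) = 1/20 ✓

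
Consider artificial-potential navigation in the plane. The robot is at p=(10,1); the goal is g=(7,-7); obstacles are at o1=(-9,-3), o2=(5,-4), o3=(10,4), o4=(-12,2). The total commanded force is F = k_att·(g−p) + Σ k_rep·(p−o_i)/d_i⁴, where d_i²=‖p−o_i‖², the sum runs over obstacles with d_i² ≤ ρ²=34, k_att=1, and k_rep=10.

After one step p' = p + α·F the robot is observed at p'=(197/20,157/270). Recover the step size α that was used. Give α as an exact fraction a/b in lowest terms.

F_att = 1·(g−p) = 1·(-3,-8) = (-3.0000,-8.0000)
o1: d²=377 > ρ²=34 → inactive
o2: d²=50 > ρ²=34 → inactive
o3: d²=9 ≤ ρ²=34; F_rep = 10·(0,-3)/9² = (0.0000,-0.3704)
o4: d²=485 > ρ²=34 → inactive
F = F_att + ΣF_rep = (-3.0000,-8.3704)
Δp = p'−p = (-0.1500,-0.4185); α = Δx/Fx = (-3/20) / (-3) = 1/20
check: Δy/Fy = (-113/270) / (-226/27) = 1/20 ✓

α = 1/20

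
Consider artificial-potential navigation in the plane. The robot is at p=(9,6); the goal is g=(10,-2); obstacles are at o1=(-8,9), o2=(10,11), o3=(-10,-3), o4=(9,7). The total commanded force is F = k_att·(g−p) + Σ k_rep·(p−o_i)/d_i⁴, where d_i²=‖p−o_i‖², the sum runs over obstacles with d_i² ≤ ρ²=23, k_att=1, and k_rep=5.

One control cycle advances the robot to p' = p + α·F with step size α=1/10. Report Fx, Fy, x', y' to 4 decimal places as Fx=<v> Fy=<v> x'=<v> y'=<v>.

F_att = 1·(g−p) = 1·(1,-8) = (1.0000,-8.0000)
o1: d²=298 > ρ²=23 → inactive
o2: d²=26 > ρ²=23 → inactive
o3: d²=442 > ρ²=23 → inactive
o4: d²=1 ≤ ρ²=23; F_rep = 5·(0,-1)/1² = (0.0000,-5.0000)
F = F_att + ΣF_rep = (1.0000,-13.0000)
p' = p + 1/10·F = (9.1000,4.7000)

Fx=1.0000 Fy=-13.0000 x'=9.1000 y'=4.7000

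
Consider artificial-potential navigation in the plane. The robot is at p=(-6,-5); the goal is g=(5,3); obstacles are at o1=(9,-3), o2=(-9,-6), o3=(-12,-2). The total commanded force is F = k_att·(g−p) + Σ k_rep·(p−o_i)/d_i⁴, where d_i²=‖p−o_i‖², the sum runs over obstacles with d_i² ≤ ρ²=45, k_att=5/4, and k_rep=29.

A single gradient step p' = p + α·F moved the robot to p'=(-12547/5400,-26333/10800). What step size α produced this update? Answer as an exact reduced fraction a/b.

F_att = 5/4·(g−p) = 5/4·(11,8) = (13.7500,10.0000)
o1: d²=229 > ρ²=45 → inactive
o2: d²=10 ≤ ρ²=45; F_rep = 29·(3,1)/10² = (0.8700,0.2900)
o3: d²=45 ≤ ρ²=45; F_rep = 29·(6,-3)/45² = (0.0859,-0.0430)
F = F_att + ΣF_rep = (14.7059,10.2470)
Δp = p'−p = (3.6765,2.5618); α = Δx/Fx = (19853/5400) / (19853/1350) = 1/4
check: Δy/Fy = (27667/10800) / (27667/2700) = 1/4 ✓

α = 1/4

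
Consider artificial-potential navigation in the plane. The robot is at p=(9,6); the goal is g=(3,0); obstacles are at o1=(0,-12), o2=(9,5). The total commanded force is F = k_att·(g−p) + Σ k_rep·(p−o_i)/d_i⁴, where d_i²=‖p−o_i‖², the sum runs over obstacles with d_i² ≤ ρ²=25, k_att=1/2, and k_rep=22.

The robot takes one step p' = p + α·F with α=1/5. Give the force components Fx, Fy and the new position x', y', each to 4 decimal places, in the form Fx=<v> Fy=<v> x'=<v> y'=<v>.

Fx=-3.0000 Fy=19.0000 x'=8.4000 y'=9.8000

F_att = 1/2·(g−p) = 1/2·(-6,-6) = (-3.0000,-3.0000)
o1: d²=405 > ρ²=25 → inactive
o2: d²=1 ≤ ρ²=25; F_rep = 22·(0,1)/1² = (0.0000,22.0000)
F = F_att + ΣF_rep = (-3.0000,19.0000)
p' = p + 1/5·F = (8.4000,9.8000)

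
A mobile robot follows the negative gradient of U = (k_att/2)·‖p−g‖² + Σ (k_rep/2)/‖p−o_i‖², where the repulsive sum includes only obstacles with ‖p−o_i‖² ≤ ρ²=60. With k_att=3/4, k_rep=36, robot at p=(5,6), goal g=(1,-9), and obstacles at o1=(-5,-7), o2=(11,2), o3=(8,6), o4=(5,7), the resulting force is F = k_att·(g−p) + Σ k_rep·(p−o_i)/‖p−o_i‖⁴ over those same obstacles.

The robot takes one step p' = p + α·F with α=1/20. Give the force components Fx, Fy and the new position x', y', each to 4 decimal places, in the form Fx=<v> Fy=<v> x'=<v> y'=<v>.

Fx=-4.4132 Fy=-47.1967 x'=4.7793 y'=3.6402

F_att = 3/4·(g−p) = 3/4·(-4,-15) = (-3.0000,-11.2500)
o1: d²=269 > ρ²=60 → inactive
o2: d²=52 ≤ ρ²=60; F_rep = 36·(-6,4)/52² = (-0.0799,0.0533)
o3: d²=9 ≤ ρ²=60; F_rep = 36·(-3,0)/9² = (-1.3333,0.0000)
o4: d²=1 ≤ ρ²=60; F_rep = 36·(0,-1)/1² = (0.0000,-36.0000)
F = F_att + ΣF_rep = (-4.4132,-47.1967)
p' = p + 1/20·F = (4.7793,3.6402)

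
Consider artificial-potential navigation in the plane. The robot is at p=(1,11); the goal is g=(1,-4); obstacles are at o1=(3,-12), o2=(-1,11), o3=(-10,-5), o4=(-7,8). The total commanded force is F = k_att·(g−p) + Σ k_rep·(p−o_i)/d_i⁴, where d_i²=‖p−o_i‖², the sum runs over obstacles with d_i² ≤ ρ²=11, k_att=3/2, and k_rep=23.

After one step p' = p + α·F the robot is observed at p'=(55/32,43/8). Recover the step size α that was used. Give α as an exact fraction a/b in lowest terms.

α = 1/4

F_att = 3/2·(g−p) = 3/2·(0,-15) = (0.0000,-22.5000)
o1: d²=533 > ρ²=11 → inactive
o2: d²=4 ≤ ρ²=11; F_rep = 23·(2,0)/4² = (2.8750,0.0000)
o3: d²=377 > ρ²=11 → inactive
o4: d²=73 > ρ²=11 → inactive
F = F_att + ΣF_rep = (2.8750,-22.5000)
Δp = p'−p = (0.7188,-5.6250); α = Δx/Fx = (23/32) / (23/8) = 1/4
check: Δy/Fy = (-45/8) / (-45/2) = 1/4 ✓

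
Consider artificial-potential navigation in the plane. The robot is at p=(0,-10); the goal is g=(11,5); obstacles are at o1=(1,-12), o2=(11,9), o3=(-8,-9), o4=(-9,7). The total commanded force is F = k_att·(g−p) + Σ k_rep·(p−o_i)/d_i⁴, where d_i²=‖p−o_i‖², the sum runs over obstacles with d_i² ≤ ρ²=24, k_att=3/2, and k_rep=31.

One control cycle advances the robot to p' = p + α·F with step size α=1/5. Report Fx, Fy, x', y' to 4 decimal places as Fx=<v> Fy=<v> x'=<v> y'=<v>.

F_att = 3/2·(g−p) = 3/2·(11,15) = (16.5000,22.5000)
o1: d²=5 ≤ ρ²=24; F_rep = 31·(-1,2)/5² = (-1.2400,2.4800)
o2: d²=482 > ρ²=24 → inactive
o3: d²=65 > ρ²=24 → inactive
o4: d²=370 > ρ²=24 → inactive
F = F_att + ΣF_rep = (15.2600,24.9800)
p' = p + 1/5·F = (3.0520,-5.0040)

Fx=15.2600 Fy=24.9800 x'=3.0520 y'=-5.0040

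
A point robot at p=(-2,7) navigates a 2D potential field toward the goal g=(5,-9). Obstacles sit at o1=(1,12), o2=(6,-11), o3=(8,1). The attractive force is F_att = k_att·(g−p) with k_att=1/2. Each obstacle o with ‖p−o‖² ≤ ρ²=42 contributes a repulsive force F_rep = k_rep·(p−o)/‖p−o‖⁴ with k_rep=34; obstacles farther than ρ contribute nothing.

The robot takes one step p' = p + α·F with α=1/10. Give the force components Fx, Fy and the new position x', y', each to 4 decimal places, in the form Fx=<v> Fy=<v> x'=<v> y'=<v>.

F_att = 1/2·(g−p) = 1/2·(7,-16) = (3.5000,-8.0000)
o1: d²=34 ≤ ρ²=42; F_rep = 34·(-3,-5)/34² = (-0.0882,-0.1471)
o2: d²=388 > ρ²=42 → inactive
o3: d²=136 > ρ²=42 → inactive
F = F_att + ΣF_rep = (3.4118,-8.1471)
p' = p + 1/10·F = (-1.6588,6.1853)

Fx=3.4118 Fy=-8.1471 x'=-1.6588 y'=6.1853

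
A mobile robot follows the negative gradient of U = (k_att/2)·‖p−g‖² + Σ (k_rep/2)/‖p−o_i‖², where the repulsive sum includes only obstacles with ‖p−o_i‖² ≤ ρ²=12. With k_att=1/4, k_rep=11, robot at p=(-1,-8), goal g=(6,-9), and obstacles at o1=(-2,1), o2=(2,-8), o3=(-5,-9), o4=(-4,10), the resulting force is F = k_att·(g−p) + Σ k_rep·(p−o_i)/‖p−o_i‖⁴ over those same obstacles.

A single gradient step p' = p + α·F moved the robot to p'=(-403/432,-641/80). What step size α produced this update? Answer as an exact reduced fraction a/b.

F_att = 1/4·(g−p) = 1/4·(7,-1) = (1.7500,-0.2500)
o1: d²=82 > ρ²=12 → inactive
o2: d²=9 ≤ ρ²=12; F_rep = 11·(-3,0)/9² = (-0.4074,0.0000)
o3: d²=17 > ρ²=12 → inactive
o4: d²=333 > ρ²=12 → inactive
F = F_att + ΣF_rep = (1.3426,-0.2500)
Δp = p'−p = (0.0671,-0.0125); α = Δx/Fx = (29/432) / (145/108) = 1/20
check: Δy/Fy = (-1/80) / (-1/4) = 1/20 ✓

α = 1/20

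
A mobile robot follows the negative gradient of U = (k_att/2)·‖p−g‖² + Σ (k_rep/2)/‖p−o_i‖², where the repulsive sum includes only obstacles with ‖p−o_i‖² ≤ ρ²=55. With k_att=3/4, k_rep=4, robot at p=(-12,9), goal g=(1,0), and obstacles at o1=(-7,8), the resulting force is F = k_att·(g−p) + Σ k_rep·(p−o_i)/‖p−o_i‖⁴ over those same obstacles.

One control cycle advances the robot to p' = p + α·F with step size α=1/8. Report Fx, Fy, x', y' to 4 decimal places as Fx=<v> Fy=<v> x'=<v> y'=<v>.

F_att = 3/4·(g−p) = 3/4·(13,-9) = (9.7500,-6.7500)
o1: d²=26 ≤ ρ²=55; F_rep = 4·(-5,1)/26² = (-0.0296,0.0059)
F = F_att + ΣF_rep = (9.7204,-6.7441)
p' = p + 1/8·F = (-10.7849,8.1570)

Fx=9.7204 Fy=-6.7441 x'=-10.7849 y'=8.1570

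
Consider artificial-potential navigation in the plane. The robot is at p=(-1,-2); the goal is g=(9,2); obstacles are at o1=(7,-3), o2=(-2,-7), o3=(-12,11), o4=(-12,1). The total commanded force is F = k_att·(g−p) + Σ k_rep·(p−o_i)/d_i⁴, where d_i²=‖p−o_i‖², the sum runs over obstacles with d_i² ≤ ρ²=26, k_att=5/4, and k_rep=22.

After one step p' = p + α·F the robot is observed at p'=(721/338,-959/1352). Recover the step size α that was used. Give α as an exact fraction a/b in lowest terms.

α = 1/4

F_att = 5/4·(g−p) = 5/4·(10,4) = (12.5000,5.0000)
o1: d²=65 > ρ²=26 → inactive
o2: d²=26 ≤ ρ²=26; F_rep = 22·(1,5)/26² = (0.0325,0.1627)
o3: d²=290 > ρ²=26 → inactive
o4: d²=130 > ρ²=26 → inactive
F = F_att + ΣF_rep = (12.5325,5.1627)
Δp = p'−p = (3.1331,1.2907); α = Δx/Fx = (1059/338) / (2118/169) = 1/4
check: Δy/Fy = (1745/1352) / (1745/338) = 1/4 ✓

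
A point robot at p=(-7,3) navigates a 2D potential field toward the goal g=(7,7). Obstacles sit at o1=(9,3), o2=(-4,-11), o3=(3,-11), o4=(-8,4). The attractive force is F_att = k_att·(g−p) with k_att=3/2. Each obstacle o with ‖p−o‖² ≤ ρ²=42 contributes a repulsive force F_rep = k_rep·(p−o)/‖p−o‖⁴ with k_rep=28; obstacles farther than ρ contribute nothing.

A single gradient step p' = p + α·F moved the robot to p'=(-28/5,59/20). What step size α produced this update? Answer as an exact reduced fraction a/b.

F_att = 3/2·(g−p) = 3/2·(14,4) = (21.0000,6.0000)
o1: d²=256 > ρ²=42 → inactive
o2: d²=205 > ρ²=42 → inactive
o3: d²=296 > ρ²=42 → inactive
o4: d²=2 ≤ ρ²=42; F_rep = 28·(1,-1)/2² = (7.0000,-7.0000)
F = F_att + ΣF_rep = (28.0000,-1.0000)
Δp = p'−p = (1.4000,-0.0500); α = Δx/Fx = (7/5) / (28) = 1/20
check: Δy/Fy = (-1/20) / (-1) = 1/20 ✓

α = 1/20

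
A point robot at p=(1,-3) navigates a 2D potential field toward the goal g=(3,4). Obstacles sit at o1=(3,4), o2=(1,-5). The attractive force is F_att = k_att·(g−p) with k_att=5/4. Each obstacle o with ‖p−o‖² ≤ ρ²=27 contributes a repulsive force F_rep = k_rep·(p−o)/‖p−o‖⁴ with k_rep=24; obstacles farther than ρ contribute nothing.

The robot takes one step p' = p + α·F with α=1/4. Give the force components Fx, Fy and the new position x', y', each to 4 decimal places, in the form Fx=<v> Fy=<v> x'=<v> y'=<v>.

F_att = 5/4·(g−p) = 5/4·(2,7) = (2.5000,8.7500)
o1: d²=53 > ρ²=27 → inactive
o2: d²=4 ≤ ρ²=27; F_rep = 24·(0,2)/4² = (0.0000,3.0000)
F = F_att + ΣF_rep = (2.5000,11.7500)
p' = p + 1/4·F = (1.6250,-0.0625)

Fx=2.5000 Fy=11.7500 x'=1.6250 y'=-0.0625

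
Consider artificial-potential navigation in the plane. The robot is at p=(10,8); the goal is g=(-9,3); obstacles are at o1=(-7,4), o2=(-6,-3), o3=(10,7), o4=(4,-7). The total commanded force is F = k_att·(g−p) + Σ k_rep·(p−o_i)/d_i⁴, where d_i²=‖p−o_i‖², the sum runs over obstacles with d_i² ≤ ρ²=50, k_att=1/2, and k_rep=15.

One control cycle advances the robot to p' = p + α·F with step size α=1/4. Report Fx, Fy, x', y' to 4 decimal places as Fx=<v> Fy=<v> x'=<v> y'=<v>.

F_att = 1/2·(g−p) = 1/2·(-19,-5) = (-9.5000,-2.5000)
o1: d²=305 > ρ²=50 → inactive
o2: d²=377 > ρ²=50 → inactive
o3: d²=1 ≤ ρ²=50; F_rep = 15·(0,1)/1² = (0.0000,15.0000)
o4: d²=261 > ρ²=50 → inactive
F = F_att + ΣF_rep = (-9.5000,12.5000)
p' = p + 1/4·F = (7.6250,11.1250)

Fx=-9.5000 Fy=12.5000 x'=7.6250 y'=11.1250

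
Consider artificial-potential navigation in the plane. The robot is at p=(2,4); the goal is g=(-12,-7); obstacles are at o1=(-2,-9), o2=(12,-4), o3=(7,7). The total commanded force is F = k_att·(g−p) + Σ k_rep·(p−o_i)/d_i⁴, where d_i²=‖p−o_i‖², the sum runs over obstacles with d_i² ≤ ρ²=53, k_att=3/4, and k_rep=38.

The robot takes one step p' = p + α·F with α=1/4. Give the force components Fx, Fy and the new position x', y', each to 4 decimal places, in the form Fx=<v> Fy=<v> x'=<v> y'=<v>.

F_att = 3/4·(g−p) = 3/4·(-14,-11) = (-10.5000,-8.2500)
o1: d²=185 > ρ²=53 → inactive
o2: d²=164 > ρ²=53 → inactive
o3: d²=34 ≤ ρ²=53; F_rep = 38·(-5,-3)/34² = (-0.1644,-0.0986)
F = F_att + ΣF_rep = (-10.6644,-8.3486)
p' = p + 1/4·F = (-0.6661,1.9128)

Fx=-10.6644 Fy=-8.3486 x'=-0.6661 y'=1.9128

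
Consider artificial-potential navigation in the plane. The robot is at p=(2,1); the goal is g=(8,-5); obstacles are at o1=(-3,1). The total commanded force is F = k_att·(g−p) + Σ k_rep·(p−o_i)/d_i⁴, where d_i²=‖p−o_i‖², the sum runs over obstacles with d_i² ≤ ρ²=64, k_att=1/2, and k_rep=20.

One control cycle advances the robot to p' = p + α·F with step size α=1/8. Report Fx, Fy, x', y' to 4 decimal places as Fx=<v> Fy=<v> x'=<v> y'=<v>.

F_att = 1/2·(g−p) = 1/2·(6,-6) = (3.0000,-3.0000)
o1: d²=25 ≤ ρ²=64; F_rep = 20·(5,0)/25² = (0.1600,0.0000)
F = F_att + ΣF_rep = (3.1600,-3.0000)
p' = p + 1/8·F = (2.3950,0.6250)

Fx=3.1600 Fy=-3.0000 x'=2.3950 y'=0.6250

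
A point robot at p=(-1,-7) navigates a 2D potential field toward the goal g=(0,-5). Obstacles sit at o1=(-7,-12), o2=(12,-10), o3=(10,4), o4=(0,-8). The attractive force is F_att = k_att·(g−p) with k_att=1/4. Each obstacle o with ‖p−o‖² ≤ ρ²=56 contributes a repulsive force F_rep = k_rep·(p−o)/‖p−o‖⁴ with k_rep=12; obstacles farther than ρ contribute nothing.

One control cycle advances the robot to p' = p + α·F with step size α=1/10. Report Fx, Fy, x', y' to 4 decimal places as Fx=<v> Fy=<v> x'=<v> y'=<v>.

Fx=-2.7500 Fy=3.5000 x'=-1.2750 y'=-6.6500

F_att = 1/4·(g−p) = 1/4·(1,2) = (0.2500,0.5000)
o1: d²=61 > ρ²=56 → inactive
o2: d²=178 > ρ²=56 → inactive
o3: d²=242 > ρ²=56 → inactive
o4: d²=2 ≤ ρ²=56; F_rep = 12·(-1,1)/2² = (-3.0000,3.0000)
F = F_att + ΣF_rep = (-2.7500,3.5000)
p' = p + 1/10·F = (-1.2750,-6.6500)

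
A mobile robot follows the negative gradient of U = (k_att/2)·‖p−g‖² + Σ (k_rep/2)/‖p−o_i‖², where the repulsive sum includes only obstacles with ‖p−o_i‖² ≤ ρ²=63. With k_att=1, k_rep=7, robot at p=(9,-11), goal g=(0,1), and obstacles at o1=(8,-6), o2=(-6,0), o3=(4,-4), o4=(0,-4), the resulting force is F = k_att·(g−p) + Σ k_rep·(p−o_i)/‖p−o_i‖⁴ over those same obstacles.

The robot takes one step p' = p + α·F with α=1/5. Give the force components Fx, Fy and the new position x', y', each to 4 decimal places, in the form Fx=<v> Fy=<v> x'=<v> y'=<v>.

F_att = 1·(g−p) = 1·(-9,12) = (-9.0000,12.0000)
o1: d²=26 ≤ ρ²=63; F_rep = 7·(1,-5)/26² = (0.0104,-0.0518)
o2: d²=346 > ρ²=63 → inactive
o3: d²=74 > ρ²=63 → inactive
o4: d²=130 > ρ²=63 → inactive
F = F_att + ΣF_rep = (-8.9896,11.9482)
p' = p + 1/5·F = (7.2021,-8.6104)

Fx=-8.9896 Fy=11.9482 x'=7.2021 y'=-8.6104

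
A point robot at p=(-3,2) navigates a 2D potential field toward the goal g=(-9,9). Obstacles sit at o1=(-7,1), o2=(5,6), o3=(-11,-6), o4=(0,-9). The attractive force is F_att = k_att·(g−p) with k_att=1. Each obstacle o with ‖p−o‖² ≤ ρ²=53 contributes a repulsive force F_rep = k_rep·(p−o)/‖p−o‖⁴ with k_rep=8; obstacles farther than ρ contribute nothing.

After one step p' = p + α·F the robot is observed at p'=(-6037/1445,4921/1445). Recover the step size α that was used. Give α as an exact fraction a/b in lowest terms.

F_att = 1·(g−p) = 1·(-6,7) = (-6.0000,7.0000)
o1: d²=17 ≤ ρ²=53; F_rep = 8·(4,1)/17² = (0.1107,0.0277)
o2: d²=80 > ρ²=53 → inactive
o3: d²=128 > ρ²=53 → inactive
o4: d²=130 > ρ²=53 → inactive
F = F_att + ΣF_rep = (-5.8893,7.0277)
Δp = p'−p = (-1.1779,1.4055); α = Δx/Fx = (-1702/1445) / (-1702/289) = 1/5
check: Δy/Fy = (2031/1445) / (2031/289) = 1/5 ✓

α = 1/5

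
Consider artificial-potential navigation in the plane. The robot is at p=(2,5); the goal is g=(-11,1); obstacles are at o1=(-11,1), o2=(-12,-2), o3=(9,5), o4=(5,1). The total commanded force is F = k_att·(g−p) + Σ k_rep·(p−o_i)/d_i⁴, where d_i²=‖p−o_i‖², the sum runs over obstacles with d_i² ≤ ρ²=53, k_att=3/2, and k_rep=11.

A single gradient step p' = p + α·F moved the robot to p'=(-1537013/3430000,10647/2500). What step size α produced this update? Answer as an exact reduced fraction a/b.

α = 1/8

F_att = 3/2·(g−p) = 3/2·(-13,-4) = (-19.5000,-6.0000)
o1: d²=185 > ρ²=53 → inactive
o2: d²=245 > ρ²=53 → inactive
o3: d²=49 ≤ ρ²=53; F_rep = 11·(-7,0)/49² = (-0.0321,0.0000)
o4: d²=25 ≤ ρ²=53; F_rep = 11·(-3,4)/25² = (-0.0528,0.0704)
F = F_att + ΣF_rep = (-19.5849,-5.9296)
Δp = p'−p = (-2.4481,-0.7412); α = Δx/Fx = (-8397013/3430000) / (-8397013/428750) = 1/8
check: Δy/Fy = (-1853/2500) / (-3706/625) = 1/8 ✓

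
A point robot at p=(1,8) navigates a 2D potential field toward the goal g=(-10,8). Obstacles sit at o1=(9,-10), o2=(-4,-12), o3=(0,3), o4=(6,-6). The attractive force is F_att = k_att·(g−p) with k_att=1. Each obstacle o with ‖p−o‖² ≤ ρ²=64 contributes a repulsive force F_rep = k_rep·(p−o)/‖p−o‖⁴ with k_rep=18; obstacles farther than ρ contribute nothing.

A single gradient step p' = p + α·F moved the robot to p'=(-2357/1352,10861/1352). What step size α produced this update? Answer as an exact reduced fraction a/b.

F_att = 1·(g−p) = 1·(-11,0) = (-11.0000,0.0000)
o1: d²=388 > ρ²=64 → inactive
o2: d²=425 > ρ²=64 → inactive
o3: d²=26 ≤ ρ²=64; F_rep = 18·(1,5)/26² = (0.0266,0.1331)
o4: d²=221 > ρ²=64 → inactive
F = F_att + ΣF_rep = (-10.9734,0.1331)
Δp = p'−p = (-2.7433,0.0333); α = Δx/Fx = (-3709/1352) / (-3709/338) = 1/4
check: Δy/Fy = (45/1352) / (45/338) = 1/4 ✓

α = 1/4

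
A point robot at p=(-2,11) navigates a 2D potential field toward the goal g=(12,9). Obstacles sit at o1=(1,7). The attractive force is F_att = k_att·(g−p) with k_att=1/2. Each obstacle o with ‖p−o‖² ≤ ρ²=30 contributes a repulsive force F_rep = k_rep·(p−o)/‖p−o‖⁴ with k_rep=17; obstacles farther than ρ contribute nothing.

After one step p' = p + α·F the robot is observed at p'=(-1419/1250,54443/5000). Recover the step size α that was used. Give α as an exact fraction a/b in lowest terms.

α = 1/8

F_att = 1/2·(g−p) = 1/2·(14,-2) = (7.0000,-1.0000)
o1: d²=25 ≤ ρ²=30; F_rep = 17·(-3,4)/25² = (-0.0816,0.1088)
F = F_att + ΣF_rep = (6.9184,-0.8912)
Δp = p'−p = (0.8648,-0.1114); α = Δx/Fx = (1081/1250) / (4324/625) = 1/8
check: Δy/Fy = (-557/5000) / (-557/625) = 1/8 ✓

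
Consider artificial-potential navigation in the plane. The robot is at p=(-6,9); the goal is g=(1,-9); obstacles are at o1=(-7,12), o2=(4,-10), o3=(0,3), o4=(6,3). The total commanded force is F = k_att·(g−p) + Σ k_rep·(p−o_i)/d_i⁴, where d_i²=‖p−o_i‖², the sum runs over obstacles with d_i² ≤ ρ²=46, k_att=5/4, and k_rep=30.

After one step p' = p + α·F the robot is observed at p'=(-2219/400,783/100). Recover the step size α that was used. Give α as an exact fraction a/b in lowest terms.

F_att = 5/4·(g−p) = 5/4·(7,-18) = (8.7500,-22.5000)
o1: d²=10 ≤ ρ²=46; F_rep = 30·(1,-3)/10² = (0.3000,-0.9000)
o2: d²=461 > ρ²=46 → inactive
o3: d²=72 > ρ²=46 → inactive
o4: d²=180 > ρ²=46 → inactive
F = F_att + ΣF_rep = (9.0500,-23.4000)
Δp = p'−p = (0.4525,-1.1700); α = Δx/Fx = (181/400) / (181/20) = 1/20
check: Δy/Fy = (-117/100) / (-117/5) = 1/20 ✓

α = 1/20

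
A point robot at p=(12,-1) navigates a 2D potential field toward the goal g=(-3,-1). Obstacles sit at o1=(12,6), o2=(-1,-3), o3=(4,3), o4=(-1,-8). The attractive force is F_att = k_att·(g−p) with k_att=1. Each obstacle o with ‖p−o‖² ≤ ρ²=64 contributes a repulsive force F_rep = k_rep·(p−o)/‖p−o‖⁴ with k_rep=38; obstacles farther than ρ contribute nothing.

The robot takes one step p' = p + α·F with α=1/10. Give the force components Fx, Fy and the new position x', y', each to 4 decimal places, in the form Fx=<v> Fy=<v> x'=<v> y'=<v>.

F_att = 1·(g−p) = 1·(-15,0) = (-15.0000,0.0000)
o1: d²=49 ≤ ρ²=64; F_rep = 38·(0,-7)/49² = (0.0000,-0.1108)
o2: d²=173 > ρ²=64 → inactive
o3: d²=80 > ρ²=64 → inactive
o4: d²=218 > ρ²=64 → inactive
F = F_att + ΣF_rep = (-15.0000,-0.1108)
p' = p + 1/10·F = (10.5000,-1.0111)

Fx=-15.0000 Fy=-0.1108 x'=10.5000 y'=-1.0111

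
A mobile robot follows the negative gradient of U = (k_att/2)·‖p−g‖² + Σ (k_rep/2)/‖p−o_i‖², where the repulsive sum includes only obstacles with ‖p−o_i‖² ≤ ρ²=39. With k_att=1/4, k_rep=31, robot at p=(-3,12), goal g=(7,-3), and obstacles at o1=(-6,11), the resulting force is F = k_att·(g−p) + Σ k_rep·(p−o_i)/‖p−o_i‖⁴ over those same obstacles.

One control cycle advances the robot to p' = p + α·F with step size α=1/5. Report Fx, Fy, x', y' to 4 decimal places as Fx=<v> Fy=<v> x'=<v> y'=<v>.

Fx=3.4300 Fy=-3.4400 x'=-2.3140 y'=11.3120

F_att = 1/4·(g−p) = 1/4·(10,-15) = (2.5000,-3.7500)
o1: d²=10 ≤ ρ²=39; F_rep = 31·(3,1)/10² = (0.9300,0.3100)
F = F_att + ΣF_rep = (3.4300,-3.4400)
p' = p + 1/5·F = (-2.3140,11.3120)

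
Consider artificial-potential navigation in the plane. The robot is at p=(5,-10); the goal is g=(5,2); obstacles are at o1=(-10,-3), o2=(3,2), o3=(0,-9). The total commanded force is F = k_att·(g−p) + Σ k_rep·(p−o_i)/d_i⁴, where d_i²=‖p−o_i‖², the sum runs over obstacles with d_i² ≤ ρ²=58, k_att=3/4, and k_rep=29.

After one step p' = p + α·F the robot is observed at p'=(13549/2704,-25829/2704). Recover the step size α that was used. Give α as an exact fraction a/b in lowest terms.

α = 1/20

F_att = 3/4·(g−p) = 3/4·(0,12) = (0.0000,9.0000)
o1: d²=274 > ρ²=58 → inactive
o2: d²=148 > ρ²=58 → inactive
o3: d²=26 ≤ ρ²=58; F_rep = 29·(5,-1)/26² = (0.2145,-0.0429)
F = F_att + ΣF_rep = (0.2145,8.9571)
Δp = p'−p = (0.0107,0.4479); α = Δx/Fx = (29/2704) / (145/676) = 1/20
check: Δy/Fy = (1211/2704) / (6055/676) = 1/20 ✓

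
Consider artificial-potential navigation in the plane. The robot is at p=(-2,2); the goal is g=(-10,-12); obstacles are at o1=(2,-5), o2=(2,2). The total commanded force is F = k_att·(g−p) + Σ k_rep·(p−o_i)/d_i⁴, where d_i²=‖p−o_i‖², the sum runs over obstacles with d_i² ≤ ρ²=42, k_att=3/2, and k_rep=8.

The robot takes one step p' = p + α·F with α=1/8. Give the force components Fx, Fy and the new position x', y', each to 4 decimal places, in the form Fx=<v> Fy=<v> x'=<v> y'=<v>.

F_att = 3/2·(g−p) = 3/2·(-8,-14) = (-12.0000,-21.0000)
o1: d²=65 > ρ²=42 → inactive
o2: d²=16 ≤ ρ²=42; F_rep = 8·(-4,0)/16² = (-0.1250,0.0000)
F = F_att + ΣF_rep = (-12.1250,-21.0000)
p' = p + 1/8·F = (-3.5156,-0.6250)

Fx=-12.1250 Fy=-21.0000 x'=-3.5156 y'=-0.6250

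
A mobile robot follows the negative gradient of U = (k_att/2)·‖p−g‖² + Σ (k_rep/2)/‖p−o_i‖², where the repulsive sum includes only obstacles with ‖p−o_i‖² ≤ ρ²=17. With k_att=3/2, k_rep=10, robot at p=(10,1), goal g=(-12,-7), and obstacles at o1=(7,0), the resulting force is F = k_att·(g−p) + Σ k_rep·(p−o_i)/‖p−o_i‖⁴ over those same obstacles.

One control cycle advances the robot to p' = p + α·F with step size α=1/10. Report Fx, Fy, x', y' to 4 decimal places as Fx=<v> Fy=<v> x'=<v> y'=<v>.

F_att = 3/2·(g−p) = 3/2·(-22,-8) = (-33.0000,-12.0000)
o1: d²=10 ≤ ρ²=17; F_rep = 10·(3,1)/10² = (0.3000,0.1000)
F = F_att + ΣF_rep = (-32.7000,-11.9000)
p' = p + 1/10·F = (6.7300,-0.1900)

Fx=-32.7000 Fy=-11.9000 x'=6.7300 y'=-0.1900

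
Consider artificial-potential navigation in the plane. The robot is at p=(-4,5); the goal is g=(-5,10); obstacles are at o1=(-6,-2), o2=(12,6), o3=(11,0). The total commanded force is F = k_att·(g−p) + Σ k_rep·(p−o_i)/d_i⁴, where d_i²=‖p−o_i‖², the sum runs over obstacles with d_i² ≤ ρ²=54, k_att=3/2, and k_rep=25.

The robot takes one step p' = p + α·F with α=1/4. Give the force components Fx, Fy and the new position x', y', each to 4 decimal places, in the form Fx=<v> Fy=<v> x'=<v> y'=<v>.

F_att = 3/2·(g−p) = 3/2·(-1,5) = (-1.5000,7.5000)
o1: d²=53 ≤ ρ²=54; F_rep = 25·(2,7)/53² = (0.0178,0.0623)
o2: d²=257 > ρ²=54 → inactive
o3: d²=250 > ρ²=54 → inactive
F = F_att + ΣF_rep = (-1.4822,7.5623)
p' = p + 1/4·F = (-4.3706,6.8906)

Fx=-1.4822 Fy=7.5623 x'=-4.3706 y'=6.8906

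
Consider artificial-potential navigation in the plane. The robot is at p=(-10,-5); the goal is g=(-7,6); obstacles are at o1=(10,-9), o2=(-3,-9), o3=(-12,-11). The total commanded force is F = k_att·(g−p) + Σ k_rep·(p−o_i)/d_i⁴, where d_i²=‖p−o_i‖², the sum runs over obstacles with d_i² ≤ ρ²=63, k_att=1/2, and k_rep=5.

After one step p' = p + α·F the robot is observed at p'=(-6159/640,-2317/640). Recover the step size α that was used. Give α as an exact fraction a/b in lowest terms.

α = 1/4

F_att = 1/2·(g−p) = 1/2·(3,11) = (1.5000,5.5000)
o1: d²=416 > ρ²=63 → inactive
o2: d²=65 > ρ²=63 → inactive
o3: d²=40 ≤ ρ²=63; F_rep = 5·(2,6)/40² = (0.0063,0.0187)
F = F_att + ΣF_rep = (1.5063,5.5187)
Δp = p'−p = (0.3766,1.3797); α = Δx/Fx = (241/640) / (241/160) = 1/4
check: Δy/Fy = (883/640) / (883/160) = 1/4 ✓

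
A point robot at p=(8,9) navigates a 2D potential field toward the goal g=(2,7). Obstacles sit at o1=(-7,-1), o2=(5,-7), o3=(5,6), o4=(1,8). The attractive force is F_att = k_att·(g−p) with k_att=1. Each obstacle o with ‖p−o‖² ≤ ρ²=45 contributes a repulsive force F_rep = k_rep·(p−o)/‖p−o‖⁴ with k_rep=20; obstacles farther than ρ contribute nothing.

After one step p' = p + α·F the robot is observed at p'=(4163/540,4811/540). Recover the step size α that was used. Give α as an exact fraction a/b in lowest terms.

F_att = 1·(g−p) = 1·(-6,-2) = (-6.0000,-2.0000)
o1: d²=325 > ρ²=45 → inactive
o2: d²=265 > ρ²=45 → inactive
o3: d²=18 ≤ ρ²=45; F_rep = 20·(3,3)/18² = (0.1852,0.1852)
o4: d²=50 > ρ²=45 → inactive
F = F_att + ΣF_rep = (-5.8148,-1.8148)
Δp = p'−p = (-0.2907,-0.0907); α = Δx/Fx = (-157/540) / (-157/27) = 1/20
check: Δy/Fy = (-49/540) / (-49/27) = 1/20 ✓

α = 1/20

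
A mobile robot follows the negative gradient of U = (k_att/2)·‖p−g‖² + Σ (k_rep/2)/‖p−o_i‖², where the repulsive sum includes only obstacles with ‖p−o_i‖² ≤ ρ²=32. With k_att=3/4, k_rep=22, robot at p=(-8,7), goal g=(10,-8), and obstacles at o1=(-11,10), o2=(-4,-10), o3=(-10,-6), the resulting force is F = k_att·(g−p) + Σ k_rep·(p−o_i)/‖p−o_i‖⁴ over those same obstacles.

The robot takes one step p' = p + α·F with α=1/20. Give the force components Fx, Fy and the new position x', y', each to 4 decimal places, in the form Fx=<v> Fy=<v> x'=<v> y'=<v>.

Fx=13.7037 Fy=-11.4537 x'=-7.3148 y'=6.4273

F_att = 3/4·(g−p) = 3/4·(18,-15) = (13.5000,-11.2500)
o1: d²=18 ≤ ρ²=32; F_rep = 22·(3,-3)/18² = (0.2037,-0.2037)
o2: d²=305 > ρ²=32 → inactive
o3: d²=173 > ρ²=32 → inactive
F = F_att + ΣF_rep = (13.7037,-11.4537)
p' = p + 1/20·F = (-7.3148,6.4273)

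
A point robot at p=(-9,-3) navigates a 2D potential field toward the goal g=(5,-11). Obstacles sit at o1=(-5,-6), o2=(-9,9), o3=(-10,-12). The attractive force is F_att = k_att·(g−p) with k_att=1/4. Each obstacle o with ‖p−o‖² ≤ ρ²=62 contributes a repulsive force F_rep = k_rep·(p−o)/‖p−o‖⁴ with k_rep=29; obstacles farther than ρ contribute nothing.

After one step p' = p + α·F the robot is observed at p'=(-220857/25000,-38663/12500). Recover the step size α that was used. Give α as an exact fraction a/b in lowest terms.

α = 1/20

F_att = 1/4·(g−p) = 1/4·(14,-8) = (3.5000,-2.0000)
o1: d²=25 ≤ ρ²=62; F_rep = 29·(-4,3)/25² = (-0.1856,0.1392)
o2: d²=144 > ρ²=62 → inactive
o3: d²=82 > ρ²=62 → inactive
F = F_att + ΣF_rep = (3.3144,-1.8608)
Δp = p'−p = (0.1657,-0.0930); α = Δx/Fx = (4143/25000) / (4143/1250) = 1/20
check: Δy/Fy = (-1163/12500) / (-1163/625) = 1/20 ✓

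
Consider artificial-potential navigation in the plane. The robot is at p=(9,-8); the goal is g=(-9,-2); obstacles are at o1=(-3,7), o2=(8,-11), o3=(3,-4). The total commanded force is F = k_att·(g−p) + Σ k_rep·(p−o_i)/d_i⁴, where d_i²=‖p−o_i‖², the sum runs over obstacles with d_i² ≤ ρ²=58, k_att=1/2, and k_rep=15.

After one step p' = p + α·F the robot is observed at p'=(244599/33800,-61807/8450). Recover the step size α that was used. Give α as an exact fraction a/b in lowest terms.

F_att = 1/2·(g−p) = 1/2·(-18,6) = (-9.0000,3.0000)
o1: d²=369 > ρ²=58 → inactive
o2: d²=10 ≤ ρ²=58; F_rep = 15·(1,3)/10² = (0.1500,0.4500)
o3: d²=52 ≤ ρ²=58; F_rep = 15·(6,-4)/52² = (0.0333,-0.0222)
F = F_att + ΣF_rep = (-8.8167,3.4278)
Δp = p'−p = (-1.7633,0.6856); α = Δx/Fx = (-59601/33800) / (-59601/6760) = 1/5
check: Δy/Fy = (5793/8450) / (5793/1690) = 1/5 ✓

α = 1/5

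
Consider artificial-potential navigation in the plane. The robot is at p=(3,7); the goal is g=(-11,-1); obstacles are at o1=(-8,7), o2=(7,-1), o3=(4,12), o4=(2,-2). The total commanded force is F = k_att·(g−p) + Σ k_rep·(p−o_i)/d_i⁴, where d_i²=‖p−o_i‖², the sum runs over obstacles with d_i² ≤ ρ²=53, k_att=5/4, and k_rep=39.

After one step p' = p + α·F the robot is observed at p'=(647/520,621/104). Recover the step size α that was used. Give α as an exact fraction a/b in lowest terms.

α = 1/10

F_att = 5/4·(g−p) = 5/4·(-14,-8) = (-17.5000,-10.0000)
o1: d²=121 > ρ²=53 → inactive
o2: d²=80 > ρ²=53 → inactive
o3: d²=26 ≤ ρ²=53; F_rep = 39·(-1,-5)/26² = (-0.0577,-0.2885)
o4: d²=82 > ρ²=53 → inactive
F = F_att + ΣF_rep = (-17.5577,-10.2885)
Δp = p'−p = (-1.7558,-1.0288); α = Δx/Fx = (-913/520) / (-913/52) = 1/10
check: Δy/Fy = (-107/104) / (-535/52) = 1/10 ✓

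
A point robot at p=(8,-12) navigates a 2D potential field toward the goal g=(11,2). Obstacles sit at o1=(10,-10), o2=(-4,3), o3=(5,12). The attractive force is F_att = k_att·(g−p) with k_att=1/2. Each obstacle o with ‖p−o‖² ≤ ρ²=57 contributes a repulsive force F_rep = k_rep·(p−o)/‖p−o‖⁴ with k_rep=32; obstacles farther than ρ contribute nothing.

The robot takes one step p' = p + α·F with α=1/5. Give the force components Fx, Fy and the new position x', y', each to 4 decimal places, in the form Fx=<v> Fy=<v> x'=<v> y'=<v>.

F_att = 1/2·(g−p) = 1/2·(3,14) = (1.5000,7.0000)
o1: d²=8 ≤ ρ²=57; F_rep = 32·(-2,-2)/8² = (-1.0000,-1.0000)
o2: d²=369 > ρ²=57 → inactive
o3: d²=585 > ρ²=57 → inactive
F = F_att + ΣF_rep = (0.5000,6.0000)
p' = p + 1/5·F = (8.1000,-10.8000)

Fx=0.5000 Fy=6.0000 x'=8.1000 y'=-10.8000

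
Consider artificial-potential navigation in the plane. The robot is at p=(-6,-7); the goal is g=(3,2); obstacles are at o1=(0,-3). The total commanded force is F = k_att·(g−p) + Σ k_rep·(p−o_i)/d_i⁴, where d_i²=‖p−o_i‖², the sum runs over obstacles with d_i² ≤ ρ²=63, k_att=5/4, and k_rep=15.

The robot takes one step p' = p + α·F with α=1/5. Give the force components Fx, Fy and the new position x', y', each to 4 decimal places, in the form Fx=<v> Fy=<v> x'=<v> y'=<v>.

Fx=11.2167 Fy=11.2278 x'=-3.7567 y'=-4.7544

F_att = 5/4·(g−p) = 5/4·(9,9) = (11.2500,11.2500)
o1: d²=52 ≤ ρ²=63; F_rep = 15·(-6,-4)/52² = (-0.0333,-0.0222)
F = F_att + ΣF_rep = (11.2167,11.2278)
p' = p + 1/5·F = (-3.7567,-4.7544)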